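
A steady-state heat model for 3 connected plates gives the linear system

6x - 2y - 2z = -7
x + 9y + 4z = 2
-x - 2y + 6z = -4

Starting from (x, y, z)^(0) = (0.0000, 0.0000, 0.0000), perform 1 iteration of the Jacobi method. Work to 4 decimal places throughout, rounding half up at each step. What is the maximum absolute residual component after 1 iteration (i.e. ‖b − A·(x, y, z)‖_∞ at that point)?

3.8337

Iteration 1:
  x = (-7 - (-2)·0.0000 - (-2)·0.0000) / (6) = -1.1667
  y = (2 - (1)·0.0000 - (4)·0.0000) / (9) = 0.2222
  z = (-4 - (-1)·0.0000 - (-2)·0.0000) / (6) = -0.6667
Residual b − A·x = (-0.8888, 3.8337, -0.7221); ∞-norm = 3.8337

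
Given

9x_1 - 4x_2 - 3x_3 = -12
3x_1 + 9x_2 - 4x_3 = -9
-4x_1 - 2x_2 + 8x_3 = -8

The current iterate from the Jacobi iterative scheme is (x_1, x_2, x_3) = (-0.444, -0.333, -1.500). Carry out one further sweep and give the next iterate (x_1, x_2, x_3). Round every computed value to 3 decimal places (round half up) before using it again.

One sweep:
  x_1 = (-12 - (-4)·-0.333 - (-3)·-1.500) / (9) = -1.981
  x_2 = (-9 - (3)·-0.444 - (-4)·-1.500) / (9) = -1.519
  x_3 = (-8 - (-4)·-0.444 - (-2)·-0.333) / (8) = -1.305

(-1.981, -1.519, -1.305)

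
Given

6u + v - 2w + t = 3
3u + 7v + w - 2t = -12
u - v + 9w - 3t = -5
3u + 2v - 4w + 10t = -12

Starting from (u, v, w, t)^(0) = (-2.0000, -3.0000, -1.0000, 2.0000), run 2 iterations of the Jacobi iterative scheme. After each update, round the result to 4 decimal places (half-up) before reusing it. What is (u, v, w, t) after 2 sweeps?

(0.5905, -1.9714, -0.7418, -1.2714)

Iteration 1:
  u = (3 - (1)·-3.0000 - (-2)·-1.0000 - (1)·2.0000) / (6) = 0.3333
  v = (-12 - (3)·-2.0000 - (1)·-1.0000 - (-2)·2.0000) / (7) = -0.1429
  w = (-5 - (1)·-2.0000 - (-1)·-3.0000 - (-3)·2.0000) / (9) = 0.0000
  t = (-12 - (3)·-2.0000 - (2)·-3.0000 - (-4)·-1.0000) / (10) = -0.4000
Iteration 2:
  u = (3 - (1)·-0.1429 - (-2)·0.0000 - (1)·-0.4000) / (6) = 0.5905
  v = (-12 - (3)·0.3333 - (1)·0.0000 - (-2)·-0.4000) / (7) = -1.9714
  w = (-5 - (1)·0.3333 - (-1)·-0.1429 - (-3)·-0.4000) / (9) = -0.7418
  t = (-12 - (3)·0.3333 - (2)·-0.1429 - (-4)·0.0000) / (10) = -1.2714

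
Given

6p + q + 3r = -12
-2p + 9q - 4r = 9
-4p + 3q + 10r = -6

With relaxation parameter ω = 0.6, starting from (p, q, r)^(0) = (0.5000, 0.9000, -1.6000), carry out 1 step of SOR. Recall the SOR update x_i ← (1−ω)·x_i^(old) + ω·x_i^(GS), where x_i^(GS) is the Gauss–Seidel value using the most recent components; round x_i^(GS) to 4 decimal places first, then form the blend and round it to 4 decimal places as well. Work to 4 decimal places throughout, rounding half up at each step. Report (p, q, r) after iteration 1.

(-0.6100, 0.4520, -1.2278)

Iteration 1:
  p: GS value = (-12 - (1)·0.9000 - (3)·-1.6000) / (6) = -1.3500;  p ← (1−ω)·0.5000 + ω·-1.3500 = -0.6100
  q: GS value = (9 - (-2)·-0.6100 - (-4)·-1.6000) / (9) = 0.1533;  q ← (1−ω)·0.9000 + ω·0.1533 = 0.4520
  r: GS value = (-6 - (-4)·-0.6100 - (3)·0.4520) / (10) = -0.9796;  r ← (1−ω)·-1.6000 + ω·-0.9796 = -1.2278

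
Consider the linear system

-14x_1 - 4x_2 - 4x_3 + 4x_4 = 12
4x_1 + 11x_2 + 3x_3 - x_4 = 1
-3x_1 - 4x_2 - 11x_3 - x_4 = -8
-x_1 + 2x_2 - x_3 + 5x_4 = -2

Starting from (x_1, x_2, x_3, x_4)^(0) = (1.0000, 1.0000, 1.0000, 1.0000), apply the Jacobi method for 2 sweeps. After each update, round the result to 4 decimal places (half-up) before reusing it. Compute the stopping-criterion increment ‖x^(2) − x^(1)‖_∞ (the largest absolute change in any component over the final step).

1.2406

Iteration 1:
  x_1 = (12 - (-4)·1.0000 - (-4)·1.0000 - (4)·1.0000) / (-14) = -1.1429
  x_2 = (1 - (4)·1.0000 - (3)·1.0000 - (-1)·1.0000) / (11) = -0.4545
  x_3 = (-8 - (-3)·1.0000 - (-4)·1.0000 - (-1)·1.0000) / (-11) = 0.0000
  x_4 = (-2 - (-1)·1.0000 - (2)·1.0000 - (-1)·1.0000) / (5) = -0.4000
Iteration 2:
  x_1 = (12 - (-4)·-0.4545 - (-4)·0.0000 - (4)·-0.4000) / (-14) = -0.8416
  x_2 = (1 - (4)·-1.1429 - (3)·0.0000 - (-1)·-0.4000) / (11) = 0.4701
  x_3 = (-8 - (-3)·-1.1429 - (-4)·-0.4545 - (-1)·-0.4000) / (-11) = 1.2406
  x_4 = (-2 - (-1)·-1.1429 - (2)·-0.4545 - (-1)·0.0000) / (5) = -0.4468
Change: (0.3013, 0.9246, 1.2406, -0.0468) → max |·| = 1.2406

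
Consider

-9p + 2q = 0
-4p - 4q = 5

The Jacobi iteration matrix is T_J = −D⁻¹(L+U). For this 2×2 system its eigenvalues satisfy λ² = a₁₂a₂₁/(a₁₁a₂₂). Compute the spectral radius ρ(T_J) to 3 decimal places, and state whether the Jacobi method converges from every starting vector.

a₁₂a₂₁/(a₁₁a₂₂) = (2)·(-4) / ((-9)·(-4)) = -0.222222
ρ = √|-0.222222| = √0.222222 = 0.471
ρ < 1, so Jacobi converges

0.471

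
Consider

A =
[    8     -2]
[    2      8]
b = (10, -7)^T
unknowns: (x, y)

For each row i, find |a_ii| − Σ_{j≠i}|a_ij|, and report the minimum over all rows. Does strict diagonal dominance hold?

6

row 1: |8| − (2) = 6
row 2: |8| − (2) = 6
minimum over rows = 6 → strictly diagonally dominant (convergence guaranteed)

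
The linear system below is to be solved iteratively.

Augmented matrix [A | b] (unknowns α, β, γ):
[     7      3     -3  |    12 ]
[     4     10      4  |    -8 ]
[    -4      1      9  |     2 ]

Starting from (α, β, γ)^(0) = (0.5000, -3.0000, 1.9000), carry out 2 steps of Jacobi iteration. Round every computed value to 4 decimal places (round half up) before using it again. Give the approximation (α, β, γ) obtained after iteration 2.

(2.8019, -2.6368, 2.1130)

Iteration 1:
  α = (12 - (3)·-3.0000 - (-3)·1.9000) / (7) = 3.8143
  β = (-8 - (4)·0.5000 - (4)·1.9000) / (10) = -1.7600
  γ = (2 - (-4)·0.5000 - (1)·-3.0000) / (9) = 0.7778
Iteration 2:
  α = (12 - (3)·-1.7600 - (-3)·0.7778) / (7) = 2.8019
  β = (-8 - (4)·3.8143 - (4)·0.7778) / (10) = -2.6368
  γ = (2 - (-4)·3.8143 - (1)·-1.7600) / (9) = 2.1130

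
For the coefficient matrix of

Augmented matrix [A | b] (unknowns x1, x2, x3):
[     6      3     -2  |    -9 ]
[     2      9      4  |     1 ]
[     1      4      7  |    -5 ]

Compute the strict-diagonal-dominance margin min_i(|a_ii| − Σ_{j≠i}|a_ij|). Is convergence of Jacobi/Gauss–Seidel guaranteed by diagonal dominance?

row 1: |6| − (3+2) = 1
row 2: |9| − (2+4) = 3
row 3: |7| − (1+4) = 2
minimum over rows = 1 → strictly diagonally dominant (convergence guaranteed)

1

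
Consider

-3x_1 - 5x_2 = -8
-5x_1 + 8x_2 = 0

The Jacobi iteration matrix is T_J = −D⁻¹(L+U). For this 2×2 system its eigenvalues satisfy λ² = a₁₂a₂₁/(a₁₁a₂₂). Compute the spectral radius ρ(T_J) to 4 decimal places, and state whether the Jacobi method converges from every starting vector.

1.0206

a₁₂a₂₁/(a₁₁a₂₂) = (-5)·(-5) / ((-3)·(8)) = -1.041667
ρ = √|-1.041667| = √1.041667 = 1.0206
ρ > 1, so Jacobi diverges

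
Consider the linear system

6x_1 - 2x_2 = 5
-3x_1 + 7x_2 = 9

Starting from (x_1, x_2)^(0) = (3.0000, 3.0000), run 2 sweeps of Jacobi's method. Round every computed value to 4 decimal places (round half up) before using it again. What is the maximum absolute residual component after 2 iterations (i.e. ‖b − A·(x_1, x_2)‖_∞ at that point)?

Iteration 1:
  x_1 = (5 - (-2)·3.0000) / (6) = 1.8333
  x_2 = (9 - (-3)·3.0000) / (7) = 2.5714
Iteration 2:
  x_1 = (5 - (-2)·2.5714) / (6) = 1.6905
  x_2 = (9 - (-3)·1.8333) / (7) = 2.0714
Residual b − A·x = (-1.0002, -0.4283); ∞-norm = 1.0002

1.0002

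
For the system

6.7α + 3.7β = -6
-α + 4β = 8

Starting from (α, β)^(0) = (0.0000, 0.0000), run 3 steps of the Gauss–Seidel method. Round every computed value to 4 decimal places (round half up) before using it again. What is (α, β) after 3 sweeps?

(-1.7409, 1.5648)

Iteration 1:
  α = (-6 - (3.7)·0.0000) / (6.7) = -0.8955
  β = (8 - (-1)·-0.8955) / (4) = 1.7761
Iteration 2:
  α = (-6 - (3.7)·1.7761) / (6.7) = -1.8764
  β = (8 - (-1)·-1.8764) / (4) = 1.5309
Iteration 3:
  α = (-6 - (3.7)·1.5309) / (6.7) = -1.7409
  β = (8 - (-1)·-1.7409) / (4) = 1.5648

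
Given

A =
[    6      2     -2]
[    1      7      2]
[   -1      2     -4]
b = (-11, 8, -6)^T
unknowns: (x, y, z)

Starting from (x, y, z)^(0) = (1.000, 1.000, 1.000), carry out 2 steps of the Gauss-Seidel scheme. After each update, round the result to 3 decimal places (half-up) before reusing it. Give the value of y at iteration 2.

Iteration 1:
  x = (-11 - (2)·1.000 - (-2)·1.000) / (6) = -1.833
  y = (8 - (1)·-1.833 - (2)·1.000) / (7) = 1.119
  z = (-6 - (-1)·-1.833 - (2)·1.119) / (-4) = 2.518
Iteration 2:
  x = (-11 - (2)·1.119 - (-2)·2.518) / (6) = -1.367
  y = (8 - (1)·-1.367 - (2)·2.518) / (7) = 0.619
  z = (-6 - (-1)·-1.367 - (2)·0.619) / (-4) = 2.151

0.619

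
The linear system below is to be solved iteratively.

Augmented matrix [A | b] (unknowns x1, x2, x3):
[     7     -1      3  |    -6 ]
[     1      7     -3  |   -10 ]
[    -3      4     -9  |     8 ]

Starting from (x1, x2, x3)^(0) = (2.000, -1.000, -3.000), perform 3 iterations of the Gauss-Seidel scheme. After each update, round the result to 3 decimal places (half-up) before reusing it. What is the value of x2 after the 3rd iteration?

-2.152

Iteration 1:
  x1 = (-6 - (-1)·-1.000 - (3)·-3.000) / (7) = 0.286
  x2 = (-10 - (1)·0.286 - (-3)·-3.000) / (7) = -2.755
  x3 = (8 - (-3)·0.286 - (4)·-2.755) / (-9) = -2.209
Iteration 2:
  x1 = (-6 - (-1)·-2.755 - (3)·-2.209) / (7) = -0.304
  x2 = (-10 - (1)·-0.304 - (-3)·-2.209) / (7) = -2.332
  x3 = (8 - (-3)·-0.304 - (4)·-2.332) / (-9) = -1.824
Iteration 3:
  x1 = (-6 - (-1)·-2.332 - (3)·-1.824) / (7) = -0.409
  x2 = (-10 - (1)·-0.409 - (-3)·-1.824) / (7) = -2.152
  x3 = (8 - (-3)·-0.409 - (4)·-2.152) / (-9) = -1.709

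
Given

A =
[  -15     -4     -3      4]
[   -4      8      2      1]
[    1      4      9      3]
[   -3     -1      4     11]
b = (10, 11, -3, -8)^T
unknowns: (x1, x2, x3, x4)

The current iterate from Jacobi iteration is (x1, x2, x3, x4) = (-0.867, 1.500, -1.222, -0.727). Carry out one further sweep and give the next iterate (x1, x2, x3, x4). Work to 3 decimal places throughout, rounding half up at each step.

(-1.016, 1.338, -0.661, -0.383)

One sweep:
  x1 = (10 - (-4)·1.500 - (-3)·-1.222 - (4)·-0.727) / (-15) = -1.016
  x2 = (11 - (-4)·-0.867 - (2)·-1.222 - (1)·-0.727) / (8) = 1.338
  x3 = (-3 - (1)·-0.867 - (4)·1.500 - (3)·-0.727) / (9) = -0.661
  x4 = (-8 - (-3)·-0.867 - (-1)·1.500 - (4)·-1.222) / (11) = -0.383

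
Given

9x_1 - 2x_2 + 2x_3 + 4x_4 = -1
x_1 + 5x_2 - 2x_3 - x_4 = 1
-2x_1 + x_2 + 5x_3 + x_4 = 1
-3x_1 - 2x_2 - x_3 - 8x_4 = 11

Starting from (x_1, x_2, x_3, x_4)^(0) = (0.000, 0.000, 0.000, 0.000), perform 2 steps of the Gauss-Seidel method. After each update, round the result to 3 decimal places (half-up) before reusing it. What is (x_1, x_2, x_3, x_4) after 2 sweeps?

Iteration 1:
  x_1 = (-1 - (-2)·0.000 - (2)·0.000 - (4)·0.000) / (9) = -0.111
  x_2 = (1 - (1)·-0.111 - (-2)·0.000 - (-1)·0.000) / (5) = 0.222
  x_3 = (1 - (-2)·-0.111 - (1)·0.222 - (1)·0.000) / (5) = 0.111
  x_4 = (11 - (-3)·-0.111 - (-2)·0.222 - (-1)·0.111) / (-8) = -1.403
Iteration 2:
  x_1 = (-1 - (-2)·0.222 - (2)·0.111 - (4)·-1.403) / (9) = 0.537
  x_2 = (1 - (1)·0.537 - (-2)·0.111 - (-1)·-1.403) / (5) = -0.144
  x_3 = (1 - (-2)·0.537 - (1)·-0.144 - (1)·-1.403) / (5) = 0.724
  x_4 = (11 - (-3)·0.537 - (-2)·-0.144 - (-1)·0.724) / (-8) = -1.631

(0.537, -0.144, 0.724, -1.631)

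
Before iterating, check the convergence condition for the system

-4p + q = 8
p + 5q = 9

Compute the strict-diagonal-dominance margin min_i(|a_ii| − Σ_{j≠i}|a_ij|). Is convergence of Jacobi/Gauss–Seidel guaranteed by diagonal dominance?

row 1: |-4| − (1) = 3
row 2: |5| − (1) = 4
minimum over rows = 3 → strictly diagonally dominant (convergence guaranteed)

3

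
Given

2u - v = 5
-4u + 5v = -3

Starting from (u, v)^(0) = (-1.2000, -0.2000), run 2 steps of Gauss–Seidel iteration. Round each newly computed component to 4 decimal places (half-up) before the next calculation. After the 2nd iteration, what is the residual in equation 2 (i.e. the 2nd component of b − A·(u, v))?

Iteration 1:
  u = (5 - (-1)·-0.2000) / (2) = 2.4000
  v = (-3 - (-4)·2.4000) / (5) = 1.3200
Iteration 2:
  u = (5 - (-1)·1.3200) / (2) = 3.1600
  v = (-3 - (-4)·3.1600) / (5) = 1.9280
Residual b − A·x = (0.6080, 0.0000)

0.0000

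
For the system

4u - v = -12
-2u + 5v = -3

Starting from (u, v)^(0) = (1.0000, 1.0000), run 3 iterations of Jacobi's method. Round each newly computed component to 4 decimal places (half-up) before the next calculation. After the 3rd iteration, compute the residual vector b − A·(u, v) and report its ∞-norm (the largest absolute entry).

Iteration 1:
  u = (-12 - (-1)·1.0000) / (4) = -2.7500
  v = (-3 - (-2)·1.0000) / (5) = -0.2000
Iteration 2:
  u = (-12 - (-1)·-0.2000) / (4) = -3.0500
  v = (-3 - (-2)·-2.7500) / (5) = -1.7000
Iteration 3:
  u = (-12 - (-1)·-1.7000) / (4) = -3.4250
  v = (-3 - (-2)·-3.0500) / (5) = -1.8200
Residual b − A·x = (-0.1200, -0.7500); ∞-norm = 0.7500

0.7500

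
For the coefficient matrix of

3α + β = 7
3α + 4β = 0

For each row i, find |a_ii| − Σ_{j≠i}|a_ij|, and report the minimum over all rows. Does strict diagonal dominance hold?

1

row 1: |3| − (1) = 2
row 2: |4| − (3) = 1
minimum over rows = 1 → strictly diagonally dominant (convergence guaranteed)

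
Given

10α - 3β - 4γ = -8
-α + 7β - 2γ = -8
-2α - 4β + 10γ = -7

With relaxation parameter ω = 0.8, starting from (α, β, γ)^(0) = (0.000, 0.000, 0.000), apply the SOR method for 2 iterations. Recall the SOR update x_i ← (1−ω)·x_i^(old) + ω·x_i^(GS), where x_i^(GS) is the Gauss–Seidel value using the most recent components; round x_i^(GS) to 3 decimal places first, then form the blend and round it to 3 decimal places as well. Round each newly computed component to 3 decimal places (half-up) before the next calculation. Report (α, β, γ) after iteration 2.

(-1.318, -1.486, -1.442)

Iteration 1:
  α: GS value = (-8 - (-3)·0.000 - (-4)·0.000) / (10) = -0.800;  α ← (1−ω)·0.000 + ω·-0.800 = -0.640
  β: GS value = (-8 - (-1)·-0.640 - (-2)·0.000) / (7) = -1.234;  β ← (1−ω)·0.000 + ω·-1.234 = -0.987
  γ: GS value = (-7 - (-2)·-0.640 - (-4)·-0.987) / (10) = -1.223;  γ ← (1−ω)·0.000 + ω·-1.223 = -0.978
Iteration 2:
  α: GS value = (-8 - (-3)·-0.987 - (-4)·-0.978) / (10) = -1.487;  α ← (1−ω)·-0.640 + ω·-1.487 = -1.318
  β: GS value = (-8 - (-1)·-1.318 - (-2)·-0.978) / (7) = -1.611;  β ← (1−ω)·-0.987 + ω·-1.611 = -1.486
  γ: GS value = (-7 - (-2)·-1.318 - (-4)·-1.486) / (10) = -1.558;  γ ← (1−ω)·-0.978 + ω·-1.558 = -1.442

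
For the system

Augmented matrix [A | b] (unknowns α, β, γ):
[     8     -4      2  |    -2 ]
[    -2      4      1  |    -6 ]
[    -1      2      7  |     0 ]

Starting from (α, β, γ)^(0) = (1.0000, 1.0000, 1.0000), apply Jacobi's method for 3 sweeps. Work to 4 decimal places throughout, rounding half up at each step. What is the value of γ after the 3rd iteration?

Iteration 1:
  α = (-2 - (-4)·1.0000 - (2)·1.0000) / (8) = 0.0000
  β = (-6 - (-2)·1.0000 - (1)·1.0000) / (4) = -1.2500
  γ = (0 - (-1)·1.0000 - (2)·1.0000) / (7) = -0.1429
Iteration 2:
  α = (-2 - (-4)·-1.2500 - (2)·-0.1429) / (8) = -0.8393
  β = (-6 - (-2)·0.0000 - (1)·-0.1429) / (4) = -1.4643
  γ = (0 - (-1)·0.0000 - (2)·-1.2500) / (7) = 0.3571
Iteration 3:
  α = (-2 - (-4)·-1.4643 - (2)·0.3571) / (8) = -1.0714
  β = (-6 - (-2)·-0.8393 - (1)·0.3571) / (4) = -2.0089
  γ = (0 - (-1)·-0.8393 - (2)·-1.4643) / (7) = 0.2985

0.2985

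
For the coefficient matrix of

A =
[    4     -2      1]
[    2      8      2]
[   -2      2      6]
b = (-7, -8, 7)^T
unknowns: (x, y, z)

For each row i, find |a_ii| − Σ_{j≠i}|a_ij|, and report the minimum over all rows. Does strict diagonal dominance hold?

1

row 1: |4| − (2+1) = 1
row 2: |8| − (2+2) = 4
row 3: |6| − (2+2) = 2
minimum over rows = 1 → strictly diagonally dominant (convergence guaranteed)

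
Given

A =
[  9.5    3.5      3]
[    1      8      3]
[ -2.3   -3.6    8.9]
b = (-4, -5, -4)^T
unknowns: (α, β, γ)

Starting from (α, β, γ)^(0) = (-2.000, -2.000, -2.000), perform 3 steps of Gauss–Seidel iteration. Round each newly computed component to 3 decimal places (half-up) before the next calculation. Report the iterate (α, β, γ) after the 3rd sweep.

Iteration 1:
  α = (-4 - (3.5)·-2.000 - (3)·-2.000) / (9.5) = 0.947
  β = (-5 - (1)·0.947 - (3)·-2.000) / (8) = 0.007
  γ = (-4 - (-2.3)·0.947 - (-3.6)·0.007) / (8.9) = -0.202
Iteration 2:
  α = (-4 - (3.5)·0.007 - (3)·-0.202) / (9.5) = -0.360
  β = (-5 - (1)·-0.360 - (3)·-0.202) / (8) = -0.504
  γ = (-4 - (-2.3)·-0.360 - (-3.6)·-0.504) / (8.9) = -0.746
Iteration 3:
  α = (-4 - (3.5)·-0.504 - (3)·-0.746) / (9.5) = 0.000
  β = (-5 - (1)·0.000 - (3)·-0.746) / (8) = -0.345
  γ = (-4 - (-2.3)·0.000 - (-3.6)·-0.345) / (8.9) = -0.589

(0.000, -0.345, -0.589)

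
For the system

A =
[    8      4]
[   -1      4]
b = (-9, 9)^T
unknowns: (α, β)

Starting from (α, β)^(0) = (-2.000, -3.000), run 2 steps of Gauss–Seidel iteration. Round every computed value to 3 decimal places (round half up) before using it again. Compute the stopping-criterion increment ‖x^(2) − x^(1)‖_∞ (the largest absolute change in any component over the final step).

Iteration 1:
  α = (-9 - (4)·-3.000) / (8) = 0.375
  β = (9 - (-1)·0.375) / (4) = 2.344
Iteration 2:
  α = (-9 - (4)·2.344) / (8) = -2.297
  β = (9 - (-1)·-2.297) / (4) = 1.676
Change: (-2.672, -0.668) → max |·| = 2.672

2.672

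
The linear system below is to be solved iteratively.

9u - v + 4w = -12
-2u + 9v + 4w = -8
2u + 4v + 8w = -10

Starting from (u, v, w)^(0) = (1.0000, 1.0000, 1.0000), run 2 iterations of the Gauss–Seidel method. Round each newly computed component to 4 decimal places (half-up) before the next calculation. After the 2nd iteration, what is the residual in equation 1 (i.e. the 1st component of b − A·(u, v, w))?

1.5352

Iteration 1:
  u = (-12 - (-1)·1.0000 - (4)·1.0000) / (9) = -1.6667
  v = (-8 - (-2)·-1.6667 - (4)·1.0000) / (9) = -1.7037
  w = (-10 - (2)·-1.6667 - (4)·-1.7037) / (8) = 0.0185
Iteration 2:
  u = (-12 - (-1)·-1.7037 - (4)·0.0185) / (9) = -1.5309
  v = (-8 - (-2)·-1.5309 - (4)·0.0185) / (9) = -1.2373
  w = (-10 - (2)·-1.5309 - (4)·-1.2373) / (8) = -0.2486
Residual b − A·x = (1.5352, 1.0683, -0.0002)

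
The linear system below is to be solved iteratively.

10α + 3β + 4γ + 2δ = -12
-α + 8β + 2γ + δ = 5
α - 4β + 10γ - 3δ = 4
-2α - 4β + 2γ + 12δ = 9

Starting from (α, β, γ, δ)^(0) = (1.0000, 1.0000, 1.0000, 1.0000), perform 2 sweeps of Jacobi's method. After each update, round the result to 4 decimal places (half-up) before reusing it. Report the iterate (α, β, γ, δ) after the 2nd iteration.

(-1.9292, -0.0229, 1.0850, 0.3583)

Iteration 1:
  α = (-12 - (3)·1.0000 - (4)·1.0000 - (2)·1.0000) / (10) = -2.1000
  β = (5 - (-1)·1.0000 - (2)·1.0000 - (1)·1.0000) / (8) = 0.3750
  γ = (4 - (1)·1.0000 - (-4)·1.0000 - (-3)·1.0000) / (10) = 1.0000
  δ = (9 - (-2)·1.0000 - (-4)·1.0000 - (2)·1.0000) / (12) = 1.0833
Iteration 2:
  α = (-12 - (3)·0.3750 - (4)·1.0000 - (2)·1.0833) / (10) = -1.9292
  β = (5 - (-1)·-2.1000 - (2)·1.0000 - (1)·1.0833) / (8) = -0.0229
  γ = (4 - (1)·-2.1000 - (-4)·0.3750 - (-3)·1.0833) / (10) = 1.0850
  δ = (9 - (-2)·-2.1000 - (-4)·0.3750 - (2)·1.0000) / (12) = 0.3583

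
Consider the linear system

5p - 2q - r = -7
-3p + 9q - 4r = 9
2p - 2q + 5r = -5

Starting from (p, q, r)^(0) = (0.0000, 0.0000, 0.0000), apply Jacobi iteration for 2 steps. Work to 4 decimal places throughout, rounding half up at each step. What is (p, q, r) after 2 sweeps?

(-1.2000, 0.0889, -0.0400)

Iteration 1:
  p = (-7 - (-2)·0.0000 - (-1)·0.0000) / (5) = -1.4000
  q = (9 - (-3)·0.0000 - (-4)·0.0000) / (9) = 1.0000
  r = (-5 - (2)·0.0000 - (-2)·0.0000) / (5) = -1.0000
Iteration 2:
  p = (-7 - (-2)·1.0000 - (-1)·-1.0000) / (5) = -1.2000
  q = (9 - (-3)·-1.4000 - (-4)·-1.0000) / (9) = 0.0889
  r = (-5 - (2)·-1.4000 - (-2)·1.0000) / (5) = -0.0400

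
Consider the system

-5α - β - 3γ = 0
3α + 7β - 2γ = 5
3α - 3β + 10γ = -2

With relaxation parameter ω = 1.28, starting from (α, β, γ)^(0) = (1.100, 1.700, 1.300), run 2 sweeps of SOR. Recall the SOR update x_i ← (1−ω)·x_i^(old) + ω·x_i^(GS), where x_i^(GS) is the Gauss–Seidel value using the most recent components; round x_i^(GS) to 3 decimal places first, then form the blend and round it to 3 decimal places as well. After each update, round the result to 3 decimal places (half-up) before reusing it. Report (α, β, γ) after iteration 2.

Iteration 1:
  α: GS value = (0 - (-1)·1.700 - (-3)·1.300) / (-5) = -1.120;  α ← (1−ω)·1.100 + ω·-1.120 = -1.742
  β: GS value = (5 - (3)·-1.742 - (-2)·1.300) / (7) = 1.832;  β ← (1−ω)·1.700 + ω·1.832 = 1.869
  γ: GS value = (-2 - (3)·-1.742 - (-3)·1.869) / (10) = 0.883;  γ ← (1−ω)·1.300 + ω·0.883 = 0.766
Iteration 2:
  α: GS value = (0 - (-1)·1.869 - (-3)·0.766) / (-5) = -0.833;  α ← (1−ω)·-1.742 + ω·-0.833 = -0.578
  β: GS value = (5 - (3)·-0.578 - (-2)·0.766) / (7) = 1.181;  β ← (1−ω)·1.869 + ω·1.181 = 0.988
  γ: GS value = (-2 - (3)·-0.578 - (-3)·0.988) / (10) = 0.270;  γ ← (1−ω)·0.766 + ω·0.270 = 0.131

(-0.578, 0.988, 0.131)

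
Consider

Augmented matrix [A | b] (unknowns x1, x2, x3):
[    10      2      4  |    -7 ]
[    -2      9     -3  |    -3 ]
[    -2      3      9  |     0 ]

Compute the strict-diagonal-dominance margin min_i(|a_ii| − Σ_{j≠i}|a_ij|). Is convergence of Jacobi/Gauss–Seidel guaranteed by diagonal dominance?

row 1: |10| − (2+4) = 4
row 2: |9| − (2+3) = 4
row 3: |9| − (2+3) = 4
minimum over rows = 4 → strictly diagonally dominant (convergence guaranteed)

4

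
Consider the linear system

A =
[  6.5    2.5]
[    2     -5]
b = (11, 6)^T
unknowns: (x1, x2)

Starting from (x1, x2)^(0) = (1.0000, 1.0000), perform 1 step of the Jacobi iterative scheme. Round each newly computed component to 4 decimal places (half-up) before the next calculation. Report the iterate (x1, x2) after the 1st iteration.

Iteration 1:
  x1 = (11 - (2.5)·1.0000) / (6.5) = 1.3077
  x2 = (6 - (2)·1.0000) / (-5) = -0.8000

(1.3077, -0.8000)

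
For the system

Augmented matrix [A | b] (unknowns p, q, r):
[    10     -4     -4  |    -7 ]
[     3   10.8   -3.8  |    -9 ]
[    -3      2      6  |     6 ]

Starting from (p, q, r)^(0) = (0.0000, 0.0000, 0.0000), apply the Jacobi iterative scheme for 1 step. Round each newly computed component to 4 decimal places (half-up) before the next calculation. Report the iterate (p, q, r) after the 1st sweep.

Iteration 1:
  p = (-7 - (-4)·0.0000 - (-4)·0.0000) / (10) = -0.7000
  q = (-9 - (3)·0.0000 - (-3.8)·0.0000) / (10.8) = -0.8333
  r = (6 - (-3)·0.0000 - (2)·0.0000) / (6) = 1.0000

(-0.7000, -0.8333, 1.0000)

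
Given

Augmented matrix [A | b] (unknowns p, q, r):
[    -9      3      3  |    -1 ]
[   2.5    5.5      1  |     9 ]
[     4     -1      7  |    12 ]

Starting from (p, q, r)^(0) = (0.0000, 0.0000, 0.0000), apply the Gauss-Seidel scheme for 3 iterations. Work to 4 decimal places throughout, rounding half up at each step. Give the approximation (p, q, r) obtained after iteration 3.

Iteration 1:
  p = (-1 - (3)·0.0000 - (3)·0.0000) / (-9) = 0.1111
  q = (9 - (2.5)·0.1111 - (1)·0.0000) / (5.5) = 1.5859
  r = (12 - (4)·0.1111 - (-1)·1.5859) / (7) = 1.8774
Iteration 2:
  p = (-1 - (3)·1.5859 - (3)·1.8774) / (-9) = 1.2655
  q = (9 - (2.5)·1.2655 - (1)·1.8774) / (5.5) = 0.7198
  r = (12 - (4)·1.2655 - (-1)·0.7198) / (7) = 1.0940
Iteration 3:
  p = (-1 - (3)·0.7198 - (3)·1.0940) / (-9) = 0.7157
  q = (9 - (2.5)·0.7157 - (1)·1.0940) / (5.5) = 1.1121
  r = (12 - (4)·0.7157 - (-1)·1.1121) / (7) = 1.4642

(0.7157, 1.1121, 1.4642)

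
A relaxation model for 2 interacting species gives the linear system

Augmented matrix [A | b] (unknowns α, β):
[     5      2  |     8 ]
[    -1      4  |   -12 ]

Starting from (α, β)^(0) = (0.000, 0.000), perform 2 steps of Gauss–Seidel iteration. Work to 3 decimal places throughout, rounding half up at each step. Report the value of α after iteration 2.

2.640

Iteration 1:
  α = (8 - (2)·0.000) / (5) = 1.600
  β = (-12 - (-1)·1.600) / (4) = -2.600
Iteration 2:
  α = (8 - (2)·-2.600) / (5) = 2.640
  β = (-12 - (-1)·2.640) / (4) = -2.340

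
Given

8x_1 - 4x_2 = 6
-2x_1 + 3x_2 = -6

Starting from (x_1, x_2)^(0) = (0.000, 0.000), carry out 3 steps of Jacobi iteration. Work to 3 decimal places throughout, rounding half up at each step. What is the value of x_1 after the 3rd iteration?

0.000

Iteration 1:
  x_1 = (6 - (-4)·0.000) / (8) = 0.750
  x_2 = (-6 - (-2)·0.000) / (3) = -2.000
Iteration 2:
  x_1 = (6 - (-4)·-2.000) / (8) = -0.250
  x_2 = (-6 - (-2)·0.750) / (3) = -1.500
Iteration 3:
  x_1 = (6 - (-4)·-1.500) / (8) = 0.000
  x_2 = (-6 - (-2)·-0.250) / (3) = -2.167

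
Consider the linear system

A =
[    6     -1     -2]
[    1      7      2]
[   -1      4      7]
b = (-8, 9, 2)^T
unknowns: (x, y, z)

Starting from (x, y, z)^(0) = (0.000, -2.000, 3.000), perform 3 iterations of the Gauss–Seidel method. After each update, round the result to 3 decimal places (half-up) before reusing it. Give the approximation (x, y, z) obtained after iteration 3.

Iteration 1:
  x = (-8 - (-1)·-2.000 - (-2)·3.000) / (6) = -0.667
  y = (9 - (1)·-0.667 - (2)·3.000) / (7) = 0.524
  z = (2 - (-1)·-0.667 - (4)·0.524) / (7) = -0.109
Iteration 2:
  x = (-8 - (-1)·0.524 - (-2)·-0.109) / (6) = -1.282
  y = (9 - (1)·-1.282 - (2)·-0.109) / (7) = 1.500
  z = (2 - (-1)·-1.282 - (4)·1.500) / (7) = -0.755
Iteration 3:
  x = (-8 - (-1)·1.500 - (-2)·-0.755) / (6) = -1.335
  y = (9 - (1)·-1.335 - (2)·-0.755) / (7) = 1.692
  z = (2 - (-1)·-1.335 - (4)·1.692) / (7) = -0.872

(-1.335, 1.692, -0.872)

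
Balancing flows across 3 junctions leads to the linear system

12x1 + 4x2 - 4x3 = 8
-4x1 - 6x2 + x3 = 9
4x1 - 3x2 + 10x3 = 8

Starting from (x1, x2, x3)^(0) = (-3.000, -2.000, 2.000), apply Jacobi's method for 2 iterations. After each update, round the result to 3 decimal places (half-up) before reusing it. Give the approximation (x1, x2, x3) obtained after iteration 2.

Iteration 1:
  x1 = (8 - (4)·-2.000 - (-4)·2.000) / (12) = 2.000
  x2 = (9 - (-4)·-3.000 - (1)·2.000) / (-6) = 0.833
  x3 = (8 - (4)·-3.000 - (-3)·-2.000) / (10) = 1.400
Iteration 2:
  x1 = (8 - (4)·0.833 - (-4)·1.400) / (12) = 0.856
  x2 = (9 - (-4)·2.000 - (1)·1.400) / (-6) = -2.600
  x3 = (8 - (4)·2.000 - (-3)·0.833) / (10) = 0.250

(0.856, -2.600, 0.250)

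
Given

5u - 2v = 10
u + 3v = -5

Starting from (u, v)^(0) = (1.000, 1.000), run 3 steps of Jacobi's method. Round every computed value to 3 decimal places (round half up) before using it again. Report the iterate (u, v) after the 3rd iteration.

(1.013, -2.067)

Iteration 1:
  u = (10 - (-2)·1.000) / (5) = 2.400
  v = (-5 - (1)·1.000) / (3) = -2.000
Iteration 2:
  u = (10 - (-2)·-2.000) / (5) = 1.200
  v = (-5 - (1)·2.400) / (3) = -2.467
Iteration 3:
  u = (10 - (-2)·-2.467) / (5) = 1.013
  v = (-5 - (1)·1.200) / (3) = -2.067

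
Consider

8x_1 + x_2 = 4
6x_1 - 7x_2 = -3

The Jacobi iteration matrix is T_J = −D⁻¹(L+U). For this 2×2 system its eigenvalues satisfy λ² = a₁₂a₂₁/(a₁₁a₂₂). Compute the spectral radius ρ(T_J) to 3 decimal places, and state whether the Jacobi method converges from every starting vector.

0.327

a₁₂a₂₁/(a₁₁a₂₂) = (1)·(6) / ((8)·(-7)) = -0.107143
ρ = √|-0.107143| = √0.107143 = 0.327
ρ < 1, so Jacobi converges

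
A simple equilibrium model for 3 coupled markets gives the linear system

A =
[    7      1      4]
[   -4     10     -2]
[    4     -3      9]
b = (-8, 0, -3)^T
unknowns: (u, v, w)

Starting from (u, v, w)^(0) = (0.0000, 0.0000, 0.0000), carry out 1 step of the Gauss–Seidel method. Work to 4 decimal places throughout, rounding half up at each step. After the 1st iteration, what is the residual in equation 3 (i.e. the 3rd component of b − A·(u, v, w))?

0.0002

Iteration 1:
  u = (-8 - (1)·0.0000 - (4)·0.0000) / (7) = -1.1429
  v = (0 - (-4)·-1.1429 - (-2)·0.0000) / (10) = -0.4572
  w = (-3 - (4)·-1.1429 - (-3)·-0.4572) / (9) = 0.0222
Residual b − A·x = (0.3687, 0.0448, 0.0002)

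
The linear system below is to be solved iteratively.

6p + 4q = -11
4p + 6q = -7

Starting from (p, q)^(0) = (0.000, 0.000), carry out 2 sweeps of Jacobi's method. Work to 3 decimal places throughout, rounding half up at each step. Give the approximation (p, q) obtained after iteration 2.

Iteration 1:
  p = (-11 - (4)·0.000) / (6) = -1.833
  q = (-7 - (4)·0.000) / (6) = -1.167
Iteration 2:
  p = (-11 - (4)·-1.167) / (6) = -1.055
  q = (-7 - (4)·-1.833) / (6) = 0.055

(-1.055, 0.055)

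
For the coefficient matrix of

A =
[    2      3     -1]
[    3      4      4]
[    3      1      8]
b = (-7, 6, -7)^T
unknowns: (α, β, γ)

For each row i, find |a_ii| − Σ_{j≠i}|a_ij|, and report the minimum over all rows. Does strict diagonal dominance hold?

-3

row 1: |2| − (3+1) = -2
row 2: |4| − (3+4) = -3
row 3: |8| − (3+1) = 4
minimum over rows = -3 → not strictly diagonally dominant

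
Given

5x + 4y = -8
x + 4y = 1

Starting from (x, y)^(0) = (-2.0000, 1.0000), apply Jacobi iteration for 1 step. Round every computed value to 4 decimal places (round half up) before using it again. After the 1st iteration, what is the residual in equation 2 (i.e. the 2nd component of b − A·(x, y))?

Iteration 1:
  x = (-8 - (4)·1.0000) / (5) = -2.4000
  y = (1 - (1)·-2.0000) / (4) = 0.7500
Residual b − A·x = (1.0000, 0.4000)

0.4000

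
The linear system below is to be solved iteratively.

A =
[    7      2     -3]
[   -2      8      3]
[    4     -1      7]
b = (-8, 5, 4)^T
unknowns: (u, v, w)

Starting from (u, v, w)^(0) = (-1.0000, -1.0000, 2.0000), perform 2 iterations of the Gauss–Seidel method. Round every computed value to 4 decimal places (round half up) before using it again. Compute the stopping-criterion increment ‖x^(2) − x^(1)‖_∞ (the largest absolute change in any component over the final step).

Iteration 1:
  u = (-8 - (2)·-1.0000 - (-3)·2.0000) / (7) = 0.0000
  v = (5 - (-2)·0.0000 - (3)·2.0000) / (8) = -0.1250
  w = (4 - (4)·0.0000 - (-1)·-0.1250) / (7) = 0.5536
Iteration 2:
  u = (-8 - (2)·-0.1250 - (-3)·0.5536) / (7) = -0.8699
  v = (5 - (-2)·-0.8699 - (3)·0.5536) / (8) = 0.1999
  w = (4 - (4)·-0.8699 - (-1)·0.1999) / (7) = 1.0971
Change: (-0.8699, 0.3249, 0.5435) → max |·| = 0.8699

0.8699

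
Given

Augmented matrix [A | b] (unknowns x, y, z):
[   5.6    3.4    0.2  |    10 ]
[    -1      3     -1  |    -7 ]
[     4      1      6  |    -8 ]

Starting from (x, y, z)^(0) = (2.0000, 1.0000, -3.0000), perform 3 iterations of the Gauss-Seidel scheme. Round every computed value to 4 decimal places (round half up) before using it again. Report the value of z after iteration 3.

Iteration 1:
  x = (10 - (3.4)·1.0000 - (0.2)·-3.0000) / (5.6) = 1.2857
  y = (-7 - (-1)·1.2857 - (-1)·-3.0000) / (3) = -2.9048
  z = (-8 - (4)·1.2857 - (1)·-2.9048) / (6) = -1.7063
Iteration 2:
  x = (10 - (3.4)·-2.9048 - (0.2)·-1.7063) / (5.6) = 3.6103
  y = (-7 - (-1)·3.6103 - (-1)·-1.7063) / (3) = -1.6987
  z = (-8 - (4)·3.6103 - (1)·-1.6987) / (6) = -3.4571
Iteration 3:
  x = (10 - (3.4)·-1.6987 - (0.2)·-3.4571) / (5.6) = 2.9405
  y = (-7 - (-1)·2.9405 - (-1)·-3.4571) / (3) = -2.5055
  z = (-8 - (4)·2.9405 - (1)·-2.5055) / (6) = -2.8761

-2.8761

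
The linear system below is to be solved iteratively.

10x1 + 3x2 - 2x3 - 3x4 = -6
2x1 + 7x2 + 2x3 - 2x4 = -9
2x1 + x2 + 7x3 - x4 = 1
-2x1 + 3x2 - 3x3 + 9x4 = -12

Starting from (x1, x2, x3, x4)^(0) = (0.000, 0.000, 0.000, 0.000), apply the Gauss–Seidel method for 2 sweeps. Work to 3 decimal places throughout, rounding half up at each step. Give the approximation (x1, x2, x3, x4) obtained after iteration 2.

(-0.453, -1.559, 0.361, -0.794)

Iteration 1:
  x1 = (-6 - (3)·0.000 - (-2)·0.000 - (-3)·0.000) / (10) = -0.600
  x2 = (-9 - (2)·-0.600 - (2)·0.000 - (-2)·0.000) / (7) = -1.114
  x3 = (1 - (2)·-0.600 - (1)·-1.114 - (-1)·0.000) / (7) = 0.473
  x4 = (-12 - (-2)·-0.600 - (3)·-1.114 - (-3)·0.473) / (9) = -0.938
Iteration 2:
  x1 = (-6 - (3)·-1.114 - (-2)·0.473 - (-3)·-0.938) / (10) = -0.453
  x2 = (-9 - (2)·-0.453 - (2)·0.473 - (-2)·-0.938) / (7) = -1.559
  x3 = (1 - (2)·-0.453 - (1)·-1.559 - (-1)·-0.938) / (7) = 0.361
  x4 = (-12 - (-2)·-0.453 - (3)·-1.559 - (-3)·0.361) / (9) = -0.794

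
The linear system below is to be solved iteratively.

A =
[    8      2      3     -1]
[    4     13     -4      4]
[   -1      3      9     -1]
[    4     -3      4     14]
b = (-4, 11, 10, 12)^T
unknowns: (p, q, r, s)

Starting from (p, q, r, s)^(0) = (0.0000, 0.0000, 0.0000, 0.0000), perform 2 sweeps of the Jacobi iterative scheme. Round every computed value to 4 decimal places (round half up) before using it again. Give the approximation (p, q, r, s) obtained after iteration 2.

(-1.0211, 1.0782, 0.8687, 0.8639)

Iteration 1:
  p = (-4 - (2)·0.0000 - (3)·0.0000 - (-1)·0.0000) / (8) = -0.5000
  q = (11 - (4)·0.0000 - (-4)·0.0000 - (4)·0.0000) / (13) = 0.8462
  r = (10 - (-1)·0.0000 - (3)·0.0000 - (-1)·0.0000) / (9) = 1.1111
  s = (12 - (4)·0.0000 - (-3)·0.0000 - (4)·0.0000) / (14) = 0.8571
Iteration 2:
  p = (-4 - (2)·0.8462 - (3)·1.1111 - (-1)·0.8571) / (8) = -1.0211
  q = (11 - (4)·-0.5000 - (-4)·1.1111 - (4)·0.8571) / (13) = 1.0782
  r = (10 - (-1)·-0.5000 - (3)·0.8462 - (-1)·0.8571) / (9) = 0.8687
  s = (12 - (4)·-0.5000 - (-3)·0.8462 - (4)·1.1111) / (14) = 0.8639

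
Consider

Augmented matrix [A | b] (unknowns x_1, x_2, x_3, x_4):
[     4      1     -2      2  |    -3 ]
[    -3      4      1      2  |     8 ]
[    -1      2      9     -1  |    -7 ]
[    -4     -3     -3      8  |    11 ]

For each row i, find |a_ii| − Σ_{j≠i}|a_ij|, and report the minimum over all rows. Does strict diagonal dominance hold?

row 1: |4| − (1+2+2) = -1
row 2: |4| − (3+1+2) = -2
row 3: |9| − (1+2+1) = 5
row 4: |8| − (4+3+3) = -2
minimum over rows = -2 → not strictly diagonally dominant

-2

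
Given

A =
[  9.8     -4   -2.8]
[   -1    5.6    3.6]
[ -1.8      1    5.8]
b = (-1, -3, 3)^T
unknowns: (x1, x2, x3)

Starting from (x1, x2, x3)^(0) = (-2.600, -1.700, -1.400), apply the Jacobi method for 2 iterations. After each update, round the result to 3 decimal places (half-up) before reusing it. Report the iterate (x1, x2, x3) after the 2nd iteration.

Iteration 1:
  x1 = (-1 - (-4)·-1.700 - (-2.8)·-1.400) / (9.8) = -1.196
  x2 = (-3 - (-1)·-2.600 - (3.6)·-1.400) / (5.6) = -0.100
  x3 = (3 - (-1.8)·-2.600 - (1)·-1.700) / (5.8) = 0.003
Iteration 2:
  x1 = (-1 - (-4)·-0.100 - (-2.8)·0.003) / (9.8) = -0.142
  x2 = (-3 - (-1)·-1.196 - (3.6)·0.003) / (5.6) = -0.751
  x3 = (3 - (-1.8)·-1.196 - (1)·-0.100) / (5.8) = 0.163

(-0.142, -0.751, 0.163)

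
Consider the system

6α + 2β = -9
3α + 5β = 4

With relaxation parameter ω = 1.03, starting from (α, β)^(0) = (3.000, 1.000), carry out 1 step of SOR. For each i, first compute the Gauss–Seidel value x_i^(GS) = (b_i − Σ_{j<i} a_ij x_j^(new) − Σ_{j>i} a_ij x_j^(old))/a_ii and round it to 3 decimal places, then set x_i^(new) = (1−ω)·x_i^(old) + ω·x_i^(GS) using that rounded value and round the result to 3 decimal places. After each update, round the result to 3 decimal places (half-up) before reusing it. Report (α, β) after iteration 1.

Iteration 1:
  α: GS value = (-9 - (2)·1.000) / (6) = -1.833;  α ← (1−ω)·3.000 + ω·-1.833 = -1.978
  β: GS value = (4 - (3)·-1.978) / (5) = 1.987;  β ← (1−ω)·1.000 + ω·1.987 = 2.017

(-1.978, 2.017)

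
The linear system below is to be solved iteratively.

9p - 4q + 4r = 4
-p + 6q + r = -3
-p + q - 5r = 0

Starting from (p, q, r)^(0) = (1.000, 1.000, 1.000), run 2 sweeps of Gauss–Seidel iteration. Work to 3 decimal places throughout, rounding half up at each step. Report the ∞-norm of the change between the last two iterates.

Iteration 1:
  p = (4 - (-4)·1.000 - (4)·1.000) / (9) = 0.444
  q = (-3 - (-1)·0.444 - (1)·1.000) / (6) = -0.593
  r = (0 - (-1)·0.444 - (1)·-0.593) / (-5) = -0.207
Iteration 2:
  p = (4 - (-4)·-0.593 - (4)·-0.207) / (9) = 0.273
  q = (-3 - (-1)·0.273 - (1)·-0.207) / (6) = -0.420
  r = (0 - (-1)·0.273 - (1)·-0.420) / (-5) = -0.139
Change: (-0.171, 0.173, 0.068) → max |·| = 0.173

0.173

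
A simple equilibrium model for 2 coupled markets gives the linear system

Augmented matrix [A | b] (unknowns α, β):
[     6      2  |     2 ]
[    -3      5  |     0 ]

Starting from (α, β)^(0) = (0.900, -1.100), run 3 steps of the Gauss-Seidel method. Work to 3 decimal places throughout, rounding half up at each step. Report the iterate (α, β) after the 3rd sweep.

(0.295, 0.177)

Iteration 1:
  α = (2 - (2)·-1.100) / (6) = 0.700
  β = (0 - (-3)·0.700) / (5) = 0.420
Iteration 2:
  α = (2 - (2)·0.420) / (6) = 0.193
  β = (0 - (-3)·0.193) / (5) = 0.116
Iteration 3:
  α = (2 - (2)·0.116) / (6) = 0.295
  β = (0 - (-3)·0.295) / (5) = 0.177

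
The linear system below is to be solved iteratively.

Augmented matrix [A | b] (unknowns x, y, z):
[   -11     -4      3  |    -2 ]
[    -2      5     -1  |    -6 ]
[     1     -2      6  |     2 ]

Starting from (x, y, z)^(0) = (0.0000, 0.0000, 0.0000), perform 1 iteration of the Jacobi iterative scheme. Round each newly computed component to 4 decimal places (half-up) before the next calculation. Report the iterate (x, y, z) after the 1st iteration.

(0.1818, -1.2000, 0.3333)

Iteration 1:
  x = (-2 - (-4)·0.0000 - (3)·0.0000) / (-11) = 0.1818
  y = (-6 - (-2)·0.0000 - (-1)·0.0000) / (5) = -1.2000
  z = (2 - (1)·0.0000 - (-2)·0.0000) / (6) = 0.3333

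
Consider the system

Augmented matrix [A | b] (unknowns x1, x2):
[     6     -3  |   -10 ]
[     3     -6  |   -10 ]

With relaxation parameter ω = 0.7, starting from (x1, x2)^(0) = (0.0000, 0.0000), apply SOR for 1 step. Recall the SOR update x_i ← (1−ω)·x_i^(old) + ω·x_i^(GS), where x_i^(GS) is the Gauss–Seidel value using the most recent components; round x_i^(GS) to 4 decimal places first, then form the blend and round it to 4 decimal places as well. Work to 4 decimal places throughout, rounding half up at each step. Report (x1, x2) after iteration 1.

(-1.1667, 0.7583)

Iteration 1:
  x1: GS value = (-10 - (-3)·0.0000) / (6) = -1.6667;  x1 ← (1−ω)·0.0000 + ω·-1.6667 = -1.1667
  x2: GS value = (-10 - (3)·-1.1667) / (-6) = 1.0833;  x2 ← (1−ω)·0.0000 + ω·1.0833 = 0.7583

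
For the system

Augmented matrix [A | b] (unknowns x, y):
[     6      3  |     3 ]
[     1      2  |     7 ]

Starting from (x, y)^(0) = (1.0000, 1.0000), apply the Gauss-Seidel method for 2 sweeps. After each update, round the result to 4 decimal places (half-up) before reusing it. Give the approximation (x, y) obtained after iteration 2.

Iteration 1:
  x = (3 - (3)·1.0000) / (6) = 0.0000
  y = (7 - (1)·0.0000) / (2) = 3.5000
Iteration 2:
  x = (3 - (3)·3.5000) / (6) = -1.2500
  y = (7 - (1)·-1.2500) / (2) = 4.1250

(-1.2500, 4.1250)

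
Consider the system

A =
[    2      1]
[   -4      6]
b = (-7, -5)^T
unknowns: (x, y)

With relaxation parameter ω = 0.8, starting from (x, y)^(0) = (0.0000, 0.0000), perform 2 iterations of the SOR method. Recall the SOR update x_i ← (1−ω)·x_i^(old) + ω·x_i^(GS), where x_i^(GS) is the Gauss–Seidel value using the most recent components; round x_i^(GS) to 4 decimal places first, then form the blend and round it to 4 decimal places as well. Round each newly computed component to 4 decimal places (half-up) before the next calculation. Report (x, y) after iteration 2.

Iteration 1:
  x: GS value = (-7 - (1)·0.0000) / (2) = -3.5000;  x ← (1−ω)·0.0000 + ω·-3.5000 = -2.8000
  y: GS value = (-5 - (-4)·-2.8000) / (6) = -2.7000;  y ← (1−ω)·0.0000 + ω·-2.7000 = -2.1600
Iteration 2:
  x: GS value = (-7 - (1)·-2.1600) / (2) = -2.4200;  x ← (1−ω)·-2.8000 + ω·-2.4200 = -2.4960
  y: GS value = (-5 - (-4)·-2.4960) / (6) = -2.4973;  y ← (1−ω)·-2.1600 + ω·-2.4973 = -2.4298

(-2.4960, -2.4298)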